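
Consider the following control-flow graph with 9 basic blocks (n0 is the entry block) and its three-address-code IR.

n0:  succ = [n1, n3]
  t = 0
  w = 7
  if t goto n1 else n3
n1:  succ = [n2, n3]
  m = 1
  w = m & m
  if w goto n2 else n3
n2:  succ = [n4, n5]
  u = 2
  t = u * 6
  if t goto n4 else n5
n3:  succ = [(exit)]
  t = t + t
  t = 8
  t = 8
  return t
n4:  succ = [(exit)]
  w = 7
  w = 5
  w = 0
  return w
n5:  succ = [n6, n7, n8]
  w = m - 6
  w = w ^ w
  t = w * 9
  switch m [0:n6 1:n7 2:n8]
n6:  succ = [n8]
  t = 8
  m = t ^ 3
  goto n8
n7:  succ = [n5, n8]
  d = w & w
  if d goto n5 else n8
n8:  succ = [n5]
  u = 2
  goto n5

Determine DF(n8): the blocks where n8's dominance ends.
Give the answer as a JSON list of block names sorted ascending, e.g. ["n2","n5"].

Answer: ["n5"]

Working:
idom tree: n1←n0 n2←n1 n3←n0 n4←n2 n5←n2 n6←n5 n7←n5 n8←n5
Join-block Dom:
  n3: preds {n0,n1}: {n0} ∩ {n0,n1} = {n0}; idom=n0
  n5: preds {n2,n7,n8}: {n0,n1,n2} ∩ {n0,n1,n2,n5,n7} ∩ {n0,n1,n2,n5,n8} = {n0,n1,n2}; idom=n2
  n8: preds {n5,n6,n7}: {n0,n1,n2,n5} ∩ {n0,n1,n2,n5,n6} ∩ {n0,n1,n2,n5,n7} = {n0,n1,n2,n5}; idom=n5

DF derivation:
  join n3 pred n0: · stop@n0
  join n3 pred n1: n1 stop@n0
  join n5 pred n2: · stop@n2
  join n5 pred n7: n7→n5 stop@n2
  join n5 pred n8: n8→n5 stop@n2
  join n8 pred n5: · stop@n5
  join n8 pred n6: n6 stop@n5
  join n8 pred n7: n7 stop@n5
  n0: DF=∅
  n1: DF={n3}
  n2: DF=∅
  n3: DF=∅
  n4: DF=∅
  n5: DF={n5}
  n6: DF={n8}
  n7: DF={n5,n8}
  n8: DF={n5}

DF(n8) = ["n5"]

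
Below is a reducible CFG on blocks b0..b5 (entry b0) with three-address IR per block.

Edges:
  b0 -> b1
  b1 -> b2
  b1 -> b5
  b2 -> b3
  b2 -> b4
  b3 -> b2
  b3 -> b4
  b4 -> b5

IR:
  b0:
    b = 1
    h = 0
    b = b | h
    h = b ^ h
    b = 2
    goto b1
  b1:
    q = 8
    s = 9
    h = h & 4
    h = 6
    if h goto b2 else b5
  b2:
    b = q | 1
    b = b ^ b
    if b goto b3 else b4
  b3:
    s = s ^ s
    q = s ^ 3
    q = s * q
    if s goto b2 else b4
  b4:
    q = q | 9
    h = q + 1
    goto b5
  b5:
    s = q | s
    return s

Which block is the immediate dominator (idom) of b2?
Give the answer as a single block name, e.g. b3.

idom tree: b1←b0 b2←b1 b3←b2 b4←b2 b5←b1
Join-block Dom:
  b2: preds {b1,b3}: {b0,b1} ∩ {b0,b1,b2,b3} = {b0,b1}; idom=b1
  b4: preds {b2,b3}: {b0,b1,b2} ∩ {b0,b1,b2,b3} = {b0,b1,b2}; idom=b2
  b5: preds {b1,b4}: {b0,b1} ∩ {b0,b1,b2,b4} = {b0,b1}; idom=b1

idom(b2) = b1

Answer: b1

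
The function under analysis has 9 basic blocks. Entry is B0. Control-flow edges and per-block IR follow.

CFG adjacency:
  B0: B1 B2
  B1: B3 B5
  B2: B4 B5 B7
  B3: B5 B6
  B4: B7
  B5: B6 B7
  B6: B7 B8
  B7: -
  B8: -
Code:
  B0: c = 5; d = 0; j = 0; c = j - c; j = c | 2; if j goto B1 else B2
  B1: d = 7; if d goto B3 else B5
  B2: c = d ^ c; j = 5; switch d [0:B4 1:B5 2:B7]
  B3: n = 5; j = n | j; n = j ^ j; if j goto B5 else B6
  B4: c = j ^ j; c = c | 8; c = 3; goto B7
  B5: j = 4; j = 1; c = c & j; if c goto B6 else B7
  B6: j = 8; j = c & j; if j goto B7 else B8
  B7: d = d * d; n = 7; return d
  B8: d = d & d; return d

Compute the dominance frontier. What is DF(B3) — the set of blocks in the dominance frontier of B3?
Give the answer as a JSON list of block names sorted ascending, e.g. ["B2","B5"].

Answer: ["B5", "B6"]

Analysis:
idom tree: B1←B0 B2←B0 B3←B1 B4←B2 B5←B0 B6←B0 B7←B0 B8←B6
Dom at joins:
  B5: preds {B1,B2,B3}: {B0,B1} ∩ {B0,B2} ∩ {B0,B1,B3} = {B0}; idom=B0
  B6: preds {B3,B5}: {B0,B1,B3} ∩ {B0,B5} = {B0}; idom=B0
  B7: preds {B2,B4,B5,B6}: {B0,B2} ∩ {B0,B2,B4} ∩ {B0,B5} ∩ {B0,B6} = {B0}; idom=B0

DF derivation:
  B5←B1: walk B1 to B0
  B5←B2: walk B2 to B0
  B5←B3: walk B3→B1 to B0
  B6←B3: walk B3→B1 to B0
  B6←B5: walk B5 to B0
  B7←B2: walk B2 to B0
  B7←B4: walk B4→B2 to B0
  B7←B5: walk B5 to B0
  B7←B6: walk B6 to B0
  B0: DF=∅
  B1: DF={B5,B6}
  B2: DF={B5,B7}
  B3: DF={B5,B6}
  B4: DF={B7}
  B5: DF={B6,B7}
  B6: DF={B7}
  B7: DF=∅
  B8: DF=∅

DF(B3) = ["B5", "B6"]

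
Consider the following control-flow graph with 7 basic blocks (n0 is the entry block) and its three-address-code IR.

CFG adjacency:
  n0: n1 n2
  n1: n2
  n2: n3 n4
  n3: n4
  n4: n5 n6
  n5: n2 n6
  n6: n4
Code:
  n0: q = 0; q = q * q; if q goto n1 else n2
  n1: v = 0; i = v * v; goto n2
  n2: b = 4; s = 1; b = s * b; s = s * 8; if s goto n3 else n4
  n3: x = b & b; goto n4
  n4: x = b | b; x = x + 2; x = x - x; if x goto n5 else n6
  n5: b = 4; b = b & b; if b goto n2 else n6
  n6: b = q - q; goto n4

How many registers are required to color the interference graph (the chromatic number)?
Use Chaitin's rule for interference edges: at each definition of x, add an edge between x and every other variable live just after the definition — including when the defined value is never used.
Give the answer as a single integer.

Answer: 3

Derivation:
Per-block:
  n0 def {q} use ∅
  n1 def {i,v} use ∅
  n2 def {b,s} use ∅
  n3 def {x} use {b}
  n4 def {x} use {b}
  n5 def {b} use ∅
  n6 def {b} use {q}

Liveness:
  n0: in=∅ out={q}
  n1: in={q} out={q}
  n2: in={q} out={b,q}
  n3: in={b,q} out={b,q}
  n4: in={b,q} out={q}
  n5: in={q} out={q}
  n6: in={q} out={b,q}

Interference:
  b↔{q,s,x}
  i↔{q}
  q↔{b,i,s,v,x}
  s↔{b,q}
  v↔{q}
  x↔{b,q}

Colouring:
  lower bound: {b,q,s} mutually conflict ⇒ χ ≥ 3
  3-colouring: R0={q}  R1={b,i,v}  R2={s,x}
  χ = 3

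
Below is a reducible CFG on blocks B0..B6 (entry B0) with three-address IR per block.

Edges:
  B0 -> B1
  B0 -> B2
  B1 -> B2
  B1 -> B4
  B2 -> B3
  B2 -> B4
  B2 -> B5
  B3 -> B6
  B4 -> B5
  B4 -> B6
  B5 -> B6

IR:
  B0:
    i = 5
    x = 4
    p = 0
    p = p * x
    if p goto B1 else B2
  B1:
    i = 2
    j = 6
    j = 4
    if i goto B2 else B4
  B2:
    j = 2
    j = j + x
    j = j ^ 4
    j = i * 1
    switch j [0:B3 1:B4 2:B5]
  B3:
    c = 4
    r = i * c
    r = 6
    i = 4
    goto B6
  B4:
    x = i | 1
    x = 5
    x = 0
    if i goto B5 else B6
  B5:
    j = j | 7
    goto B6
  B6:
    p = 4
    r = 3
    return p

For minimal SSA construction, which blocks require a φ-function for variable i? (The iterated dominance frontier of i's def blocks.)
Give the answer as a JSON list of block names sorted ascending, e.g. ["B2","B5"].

Answer: ["B2", "B4", "B5", "B6"]

Working:
idom tree: B1←B0 B2←B0 B3←B2 B4←B0 B5←B0 B6←B0
Dom at joins:
  B2: preds {B0,B1}: {B0} ∩ {B0,B1} = {B0}; idom=B0
  B4: preds {B1,B2}: {B0,B1} ∩ {B0,B2} = {B0}; idom=B0
  B5: preds {B2,B4}: {B0,B2} ∩ {B0,B4} = {B0}; idom=B0
  B6: preds {B3,B4,B5}: {B0,B2,B3} ∩ {B0,B4} ∩ {B0,B5} = {B0}; idom=B0

DF walk-up:
  B2←B0: walk · to B0
  B2←B1: walk B1 to B0
  B4←B1: walk B1 to B0
  B4←B2: walk B2 to B0
  B5←B2: walk B2 to B0
  B5←B4: walk B4 to B0
  B6←B3: walk B3→B2 to B0
  B6←B4: walk B4 to B0
  B6←B5: walk B5 to B0
  DF(B0)=∅
  DF(B1)={B2,B4}
  DF(B2)={B4,B5,B6}
  DF(B3)={B6}
  DF(B4)={B5,B6}
  DF(B5)={B6}
  DF(B6)=∅

φ for i: defs {B0,B1,B3}
  DF⁺ = {B2,B4,B5,B6}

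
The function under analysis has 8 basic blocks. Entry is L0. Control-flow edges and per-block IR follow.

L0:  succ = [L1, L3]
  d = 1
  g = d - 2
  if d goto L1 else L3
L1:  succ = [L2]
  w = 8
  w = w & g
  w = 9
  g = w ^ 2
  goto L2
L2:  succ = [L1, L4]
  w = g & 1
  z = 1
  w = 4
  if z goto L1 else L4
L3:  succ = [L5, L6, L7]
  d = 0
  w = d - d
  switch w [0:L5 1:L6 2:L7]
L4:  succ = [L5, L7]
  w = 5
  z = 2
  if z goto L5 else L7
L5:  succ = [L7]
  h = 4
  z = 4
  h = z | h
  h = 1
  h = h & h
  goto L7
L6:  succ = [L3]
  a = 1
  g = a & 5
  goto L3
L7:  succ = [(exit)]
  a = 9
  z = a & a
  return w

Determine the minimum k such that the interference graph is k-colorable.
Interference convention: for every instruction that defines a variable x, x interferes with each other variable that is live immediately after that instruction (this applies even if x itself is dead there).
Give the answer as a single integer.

Answer: 3

Analysis:
Per-block:
  L0 def {d,g} use ∅
  L1 def {g,w} use {g}
  L2 def {w,z} use {g}
  L3 def {d,w} use ∅
  L4 def {w,z} use ∅
  L5 def {h,z} use ∅
  L6 def {a,g} use ∅
  L7 def {a,z} use {w}

Backward fixpoint:
  L0: in=∅ out={g}
  L1: in={g} out={g}
  L2: in={g} out={g}
  L3: in=∅ out={w}
  L4: in=∅ out={w}
  L5: in={w} out={w}
  L6: in=∅ out=∅
  L7: in={w} out=∅

Conflict graph:
  a↔{w}
  d↔{g}
  g↔{d,w,z}
  h↔{w,z}
  w↔{a,g,h,z}
  z↔{g,h,w}

Registers:
  lower bound: {g,w,z} mutually conflict ⇒ χ ≥ 3
  3-colouring: R0={d,w}  R1={a,g,h}  R2={z}
  χ = 3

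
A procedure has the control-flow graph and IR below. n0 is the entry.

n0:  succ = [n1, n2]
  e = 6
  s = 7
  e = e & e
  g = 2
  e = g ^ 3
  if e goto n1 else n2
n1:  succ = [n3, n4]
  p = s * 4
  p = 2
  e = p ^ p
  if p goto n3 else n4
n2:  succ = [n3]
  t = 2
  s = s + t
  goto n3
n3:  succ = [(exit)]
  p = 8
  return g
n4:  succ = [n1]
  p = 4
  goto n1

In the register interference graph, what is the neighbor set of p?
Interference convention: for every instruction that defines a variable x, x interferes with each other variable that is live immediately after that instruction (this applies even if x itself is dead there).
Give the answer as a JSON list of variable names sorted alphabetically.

def/use:
  n0 def {e,g,s} use ∅
  n1 def {e,p} use {s}
  n2 def {s,t} use {s}
  n3 def {p} use {g}
  n4 def {p} use ∅

Backward fixpoint:
  n0 li=∅ lo={g,s}
  n1 li={g,s} lo={g,s}
  n2 li={g,s} lo={g}
  n3 li={g} lo=∅
  n4 li={g,s} lo={g,s}

Interference:
  e↔{g,p,s}
  g↔{e,p,s,t}
  p↔{e,g,s}
  s↔{e,g,p,t}
  t↔{g,s}

N(p) = ["e", "g", "s"]

Answer: ["e", "g", "s"]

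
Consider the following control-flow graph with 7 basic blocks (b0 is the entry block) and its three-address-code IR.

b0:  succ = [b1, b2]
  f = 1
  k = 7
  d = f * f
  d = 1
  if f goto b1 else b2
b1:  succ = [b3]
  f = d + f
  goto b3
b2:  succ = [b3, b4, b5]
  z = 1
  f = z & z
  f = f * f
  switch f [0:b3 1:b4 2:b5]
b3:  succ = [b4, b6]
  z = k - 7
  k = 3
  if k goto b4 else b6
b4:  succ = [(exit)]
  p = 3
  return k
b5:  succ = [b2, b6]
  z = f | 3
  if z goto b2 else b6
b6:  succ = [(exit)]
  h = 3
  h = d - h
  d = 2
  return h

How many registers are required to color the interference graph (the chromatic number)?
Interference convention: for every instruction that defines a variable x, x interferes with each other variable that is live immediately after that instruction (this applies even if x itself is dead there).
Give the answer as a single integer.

def/use:
  b0 def {d,f,k} use ∅
  b1 def {f} use {d,f}
  b2 def {f,z} use ∅
  b3 def {k,z} use {k}
  b4 def {p} use {k}
  b5 def {z} use {f}
  b6 def {d,h} use {d}

Liveness:
  b0: in=∅ out={d,f,k}
  b1: in={d,f,k} out={d,k}
  b2: in={d,k} out={d,f,k}
  b3: in={d,k} out={d,k}
  b4: in={k} out=∅
  b5: in={d,f,k} out={d,k}
  b6: in={d} out=∅

Interfere edges:
  d — {f,h,k,z}
  f — {d,k}
  h — {d}
  k — {d,f,p,z}
  p — {k}
  z — {d,k}

Colouring:
  lower bound: {d,f,k} mutually conflict ⇒ χ ≥ 3
  3-colouring: r0={d,p}  r1={h,k}  r2={f,z}
  χ = 3

Answer: 3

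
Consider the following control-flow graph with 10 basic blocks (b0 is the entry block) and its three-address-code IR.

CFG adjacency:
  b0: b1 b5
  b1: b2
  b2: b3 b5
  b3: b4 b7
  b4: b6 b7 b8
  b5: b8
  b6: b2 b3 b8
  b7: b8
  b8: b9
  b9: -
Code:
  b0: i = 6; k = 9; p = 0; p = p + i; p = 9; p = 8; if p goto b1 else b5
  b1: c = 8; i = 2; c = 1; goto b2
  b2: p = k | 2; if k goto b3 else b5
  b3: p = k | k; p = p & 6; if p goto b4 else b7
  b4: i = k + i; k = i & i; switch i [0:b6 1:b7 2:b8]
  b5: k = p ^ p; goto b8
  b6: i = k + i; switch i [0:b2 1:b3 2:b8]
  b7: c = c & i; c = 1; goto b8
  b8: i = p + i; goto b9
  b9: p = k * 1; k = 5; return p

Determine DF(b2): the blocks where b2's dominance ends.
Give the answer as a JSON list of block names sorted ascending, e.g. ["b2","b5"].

Answer: ["b2", "b5", "b8"]

Analysis:
idom tree: b1←b0 b2←b1 b3←b2 b4←b3 b5←b0 b6←b4 b7←b3 b8←b0 b9←b8
Join-block Dom:
  b2: preds {b1,b6}: {b0,b1} ∩ {b0,b1,b2,b3,b4,b6} = {b0,b1}; idom=b1
  b3: preds {b2,b6}: {b0,b1,b2} ∩ {b0,b1,b2,b3,b4,b6} = {b0,b1,b2}; idom=b2
  b5: preds {b0,b2}: {b0} ∩ {b0,b1,b2} = {b0}; idom=b0
  b7: preds {b3,b4}: {b0,b1,b2,b3} ∩ {b0,b1,b2,b3,b4} = {b0,b1,b2,b3}; idom=b3
  b8: preds {b4,b5,b6,b7}: {b0,b1,b2,b3,b4} ∩ {b0,b5} ∩ {b0,b1,b2,b3,b4,b6} ∩ {b0,b1,b2,b3,b7} = {b0}; idom=b0

Frontier:
  join b2 pred b1: · stop@b1
  join b2 pred b6: b6→b4→b3→b2 stop@b1
  join b3 pred b2: · stop@b2
  join b3 pred b6: b6→b4→b3 stop@b2
  join b5 pred b0: · stop@b0
  join b5 pred b2: b2→b1 stop@b0
  join b7 pred b3: · stop@b3
  join b7 pred b4: b4 stop@b3
  join b8 pred b4: b4→b3→b2→b1 stop@b0
  join b8 pred b5: b5 stop@b0
  join b8 pred b6: b6→b4→b3→b2→b1 stop@b0
  join b8 pred b7: b7→b3→b2→b1 stop@b0
  b0: DF=∅
  b1: DF={b5,b8}
  b2: DF={b2,b5,b8}
  b3: DF={b2,b3,b8}
  b4: DF={b2,b3,b7,b8}
  b5: DF={b8}
  b6: DF={b2,b3,b8}
  b7: DF={b8}
  b8: DF=∅
  b9: DF=∅

DF(b2) = ["b2", "b5", "b8"]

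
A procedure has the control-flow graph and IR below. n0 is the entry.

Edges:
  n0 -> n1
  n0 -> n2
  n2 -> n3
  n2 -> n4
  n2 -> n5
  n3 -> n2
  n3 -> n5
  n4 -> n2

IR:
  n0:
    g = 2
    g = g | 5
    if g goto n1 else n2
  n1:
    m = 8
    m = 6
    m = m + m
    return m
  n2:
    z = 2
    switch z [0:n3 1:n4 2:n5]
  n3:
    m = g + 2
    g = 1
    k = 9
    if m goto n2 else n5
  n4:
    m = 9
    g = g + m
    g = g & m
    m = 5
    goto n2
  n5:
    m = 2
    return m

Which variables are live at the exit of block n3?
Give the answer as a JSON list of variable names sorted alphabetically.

Answer: ["g"]

Working:
Block summaries:
  n0 def {g} use ∅
  n1 def {m} use ∅
  n2 def {z} use ∅
  n3 def {g,k,m} use {g}
  n4 def {g,m} use {g}
  n5 def {m} use ∅

Backward fixpoint:
  n0: in=∅ out={g}
  n1: in=∅ out=∅
  n2: in={g} out={g}
  n3: in={g} out={g}
  n4: in={g} out={g}
  n5: in=∅ out=∅

live-out(n3) = ["g"]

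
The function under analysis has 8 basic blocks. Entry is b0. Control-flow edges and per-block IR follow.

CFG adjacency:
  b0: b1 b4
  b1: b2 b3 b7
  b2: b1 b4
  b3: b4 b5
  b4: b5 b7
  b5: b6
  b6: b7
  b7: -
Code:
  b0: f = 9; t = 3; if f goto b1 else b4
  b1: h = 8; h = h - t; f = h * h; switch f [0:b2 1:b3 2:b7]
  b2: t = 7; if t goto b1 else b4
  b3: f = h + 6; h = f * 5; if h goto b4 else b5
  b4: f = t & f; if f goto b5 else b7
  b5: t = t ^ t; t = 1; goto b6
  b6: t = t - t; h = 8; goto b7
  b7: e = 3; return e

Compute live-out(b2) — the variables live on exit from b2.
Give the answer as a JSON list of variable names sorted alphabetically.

Block summaries:
  b0: def={f,t} ue=∅
  b1: def={f,h} ue={t}
  b2: def={t} ue=∅
  b3: def={f,h} ue={h}
  b4: def={f} ue={f,t}
  b5: def={t} ue={t}
  b6: def={h,t} ue={t}
  b7: def={e} ue=∅

Liveness:
  live b0: ∅→{f,t}
  live b1: {t}→{f,h,t}
  live b2: {f}→{f,t}
  live b3: {h,t}→{f,t}
  live b4: {f,t}→{t}
  live b5: {t}→{t}
  live b6: {t}→∅
  live b7: ∅→∅

live-out(b2) = ["f", "t"]

Answer: ["f", "t"]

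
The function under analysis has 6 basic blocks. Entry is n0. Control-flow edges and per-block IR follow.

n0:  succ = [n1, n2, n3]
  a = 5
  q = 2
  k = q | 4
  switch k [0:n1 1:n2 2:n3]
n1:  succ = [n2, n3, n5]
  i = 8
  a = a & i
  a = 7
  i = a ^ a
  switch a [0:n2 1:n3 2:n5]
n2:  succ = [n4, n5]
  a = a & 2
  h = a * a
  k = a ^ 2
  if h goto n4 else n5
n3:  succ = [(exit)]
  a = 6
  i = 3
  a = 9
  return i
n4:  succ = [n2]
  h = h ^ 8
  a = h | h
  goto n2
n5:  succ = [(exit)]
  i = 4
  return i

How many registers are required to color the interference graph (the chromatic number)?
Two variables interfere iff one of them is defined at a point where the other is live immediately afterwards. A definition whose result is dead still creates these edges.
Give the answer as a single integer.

Answer: 3

Working:
Block summaries:
  n0: {a,k,q} / ∅
  n1: {a,i} / {a}
  n2: {a,h,k} / {a}
  n3: {a,i} / ∅
  n4: {a,h} / {h}
  n5: {i} / ∅

Live sets:
  n0 li=∅ lo={a}
  n1 li={a} lo={a}
  n2 li={a} lo={h}
  n3 li=∅ lo=∅
  n4 li={h} lo={a}
  n5 li=∅ lo=∅

Interfere edges:
  a: {h,i,k,q}
  h: {a,k}
  i: {a}
  k: {a,h}
  q: {a}

Registers:
  lower bound: {a,h,k} mutually conflict ⇒ χ ≥ 3
  assign a→c0 h→c1 i→c1 k→c2 q→c1 — no edge inside a register ⇒ χ ≤ 3
  χ = 3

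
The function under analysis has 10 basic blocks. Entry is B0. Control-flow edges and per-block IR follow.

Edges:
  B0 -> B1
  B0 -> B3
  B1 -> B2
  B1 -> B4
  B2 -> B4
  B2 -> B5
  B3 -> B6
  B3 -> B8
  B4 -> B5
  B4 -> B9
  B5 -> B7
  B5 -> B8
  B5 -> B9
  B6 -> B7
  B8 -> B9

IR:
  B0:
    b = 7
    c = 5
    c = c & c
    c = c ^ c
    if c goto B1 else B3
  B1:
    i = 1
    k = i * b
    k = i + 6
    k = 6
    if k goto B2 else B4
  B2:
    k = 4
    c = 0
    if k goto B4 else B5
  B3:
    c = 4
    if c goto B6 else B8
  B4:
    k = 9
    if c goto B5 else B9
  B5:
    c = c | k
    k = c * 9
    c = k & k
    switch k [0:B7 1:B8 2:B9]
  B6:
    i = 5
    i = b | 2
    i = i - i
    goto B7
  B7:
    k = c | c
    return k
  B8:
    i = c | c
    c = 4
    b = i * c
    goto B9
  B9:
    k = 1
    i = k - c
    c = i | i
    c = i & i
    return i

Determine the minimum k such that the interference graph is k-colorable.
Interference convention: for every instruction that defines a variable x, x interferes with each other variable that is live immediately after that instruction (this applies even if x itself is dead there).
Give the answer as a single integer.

Per-block:
  B0 def {b,c} use ∅
  B1 def {i,k} use {b}
  B2 def {c,k} use ∅
  B3 def {c} use ∅
  B4 def {k} use {c}
  B5 def {c,k} use {c,k}
  B6 def {i} use {b}
  B7 def {k} use {c}
  B8 def {b,c,i} use {c}
  B9 def {c,i,k} use {c}

Liveness:
  B0 li=∅ lo={b,c}
  B1 li={b,c} lo={c}
  B2 li=∅ lo={c,k}
  B3 li={b} lo={b,c}
  B4 li={c} lo={c,k}
  B5 li={c,k} lo={c}
  B6 li={b,c} lo={c}
  B7 li={c} lo=∅
  B8 li={c} lo={c}
  B9 li={c} lo=∅

Interference:
  b: {c,i}
  c: {b,i,k}
  i: {b,c,k}
  k: {c,i}

Colouring:
  lower bound: {b,c,i} mutually conflict ⇒ χ ≥ 3
  assign b→r2 c→r0 i→r1 k→r2 — no edge inside a register ⇒ χ ≤ 3
  χ = 3

Answer: 3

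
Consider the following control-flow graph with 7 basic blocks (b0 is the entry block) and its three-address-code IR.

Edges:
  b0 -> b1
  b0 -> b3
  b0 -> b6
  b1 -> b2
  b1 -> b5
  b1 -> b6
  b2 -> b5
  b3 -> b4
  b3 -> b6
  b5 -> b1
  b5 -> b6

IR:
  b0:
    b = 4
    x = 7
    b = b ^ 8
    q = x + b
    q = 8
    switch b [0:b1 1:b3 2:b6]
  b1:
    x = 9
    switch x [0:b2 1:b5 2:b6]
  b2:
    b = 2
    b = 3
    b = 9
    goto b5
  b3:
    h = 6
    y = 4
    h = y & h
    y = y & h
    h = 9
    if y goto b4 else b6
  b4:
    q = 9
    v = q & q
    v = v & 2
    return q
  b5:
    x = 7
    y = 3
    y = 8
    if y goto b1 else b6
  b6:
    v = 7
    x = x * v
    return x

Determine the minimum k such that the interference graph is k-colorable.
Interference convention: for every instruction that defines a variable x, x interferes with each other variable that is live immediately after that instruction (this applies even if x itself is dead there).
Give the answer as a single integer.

Block summaries:
  b0: def={b,q,x} ue=∅
  b1: def={x} ue=∅
  b2: def={b} ue=∅
  b3: def={h,y} ue=∅
  b4: def={q,v} ue=∅
  b5: def={x,y} ue=∅
  b6: def={v,x} ue={x}

Liveness:
  b0: in=∅ out={x}
  b1: in=∅ out={x}
  b2: in=∅ out=∅
  b3: in={x} out={x}
  b4: in=∅ out=∅
  b5: in=∅ out={x}
  b6: in={x} out=∅

Interference:
  b↔{q,x}
  h↔{x,y}
  q↔{b,v,x}
  v↔{q,x}
  x↔{b,h,q,v,y}
  y↔{h,x}

Registers:
  lower bound: {b,q,x} mutually conflict ⇒ χ ≥ 3
  assign b→r2 h→r1 q→r1 v→r2 x→r0 y→r2 — no edge inside a register ⇒ χ ≤ 3
  χ = 3

Answer: 3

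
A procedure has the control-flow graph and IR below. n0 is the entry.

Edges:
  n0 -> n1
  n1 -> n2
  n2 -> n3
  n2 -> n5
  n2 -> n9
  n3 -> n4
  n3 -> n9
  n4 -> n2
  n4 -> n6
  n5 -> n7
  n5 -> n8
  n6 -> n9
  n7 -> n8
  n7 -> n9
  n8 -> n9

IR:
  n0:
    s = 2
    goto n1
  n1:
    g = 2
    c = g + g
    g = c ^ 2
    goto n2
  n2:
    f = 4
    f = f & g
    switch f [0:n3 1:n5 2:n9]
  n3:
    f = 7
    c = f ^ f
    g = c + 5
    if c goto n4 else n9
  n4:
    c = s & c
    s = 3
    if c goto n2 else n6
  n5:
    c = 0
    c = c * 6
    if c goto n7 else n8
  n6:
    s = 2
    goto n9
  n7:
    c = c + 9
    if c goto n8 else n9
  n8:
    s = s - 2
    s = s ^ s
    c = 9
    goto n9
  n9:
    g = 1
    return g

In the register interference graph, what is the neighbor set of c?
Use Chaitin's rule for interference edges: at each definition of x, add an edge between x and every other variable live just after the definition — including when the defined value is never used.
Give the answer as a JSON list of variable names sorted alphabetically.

Per-block:
  n0 def {s} use ∅
  n1 def {c,g} use ∅
  n2 def {f} use {g}
  n3 def {c,f,g} use ∅
  n4 def {c,s} use {c,s}
  n5 def {c} use ∅
  n6 def {s} use ∅
  n7 def {c} use {c}
  n8 def {c,s} use {s}
  n9 def {g} use ∅

Live sets:
  n0: in=∅ out={s}
  n1: in={s} out={g,s}
  n2: in={g,s} out={s}
  n3: in={s} out={c,g,s}
  n4: in={c,g,s} out={g,s}
  n5: in={s} out={c,s}
  n6: in=∅ out=∅
  n7: in={c,s} out={s}
  n8: in={s} out=∅
  n9: in=∅ out=∅

Conflict graph:
  c: {g,s}
  f: {g,s}
  g: {c,f,s}
  s: {c,f,g}

N(c) = ["g", "s"]

Answer: ["g", "s"]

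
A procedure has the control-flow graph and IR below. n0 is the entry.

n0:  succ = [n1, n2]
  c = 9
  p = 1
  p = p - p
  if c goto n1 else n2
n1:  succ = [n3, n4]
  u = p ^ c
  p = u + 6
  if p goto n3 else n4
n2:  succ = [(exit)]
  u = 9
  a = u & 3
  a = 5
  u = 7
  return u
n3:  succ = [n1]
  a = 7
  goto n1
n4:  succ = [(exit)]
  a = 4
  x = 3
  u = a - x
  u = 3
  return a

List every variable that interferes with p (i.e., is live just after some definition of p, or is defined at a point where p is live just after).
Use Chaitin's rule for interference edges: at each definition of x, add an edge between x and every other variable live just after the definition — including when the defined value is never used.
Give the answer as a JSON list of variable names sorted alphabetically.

Answer: ["a", "c"]

Working:
Per-block:
  n0 def {c,p} use ∅
  n1 def {p,u} use {c,p}
  n2 def {a,u} use ∅
  n3 def {a} use ∅
  n4 def {a,u,x} use ∅

Liveness:
  n0: in=∅ out={c,p}
  n1: in={c,p} out={c,p}
  n2: in=∅ out=∅
  n3: in={c,p} out={c,p}
  n4: in=∅ out=∅

Interfere edges:
  a: {c,p,u,x}
  c: {a,p,u}
  p: {a,c}
  u: {a,c}
  x: {a}

N(p) = ["a", "c"]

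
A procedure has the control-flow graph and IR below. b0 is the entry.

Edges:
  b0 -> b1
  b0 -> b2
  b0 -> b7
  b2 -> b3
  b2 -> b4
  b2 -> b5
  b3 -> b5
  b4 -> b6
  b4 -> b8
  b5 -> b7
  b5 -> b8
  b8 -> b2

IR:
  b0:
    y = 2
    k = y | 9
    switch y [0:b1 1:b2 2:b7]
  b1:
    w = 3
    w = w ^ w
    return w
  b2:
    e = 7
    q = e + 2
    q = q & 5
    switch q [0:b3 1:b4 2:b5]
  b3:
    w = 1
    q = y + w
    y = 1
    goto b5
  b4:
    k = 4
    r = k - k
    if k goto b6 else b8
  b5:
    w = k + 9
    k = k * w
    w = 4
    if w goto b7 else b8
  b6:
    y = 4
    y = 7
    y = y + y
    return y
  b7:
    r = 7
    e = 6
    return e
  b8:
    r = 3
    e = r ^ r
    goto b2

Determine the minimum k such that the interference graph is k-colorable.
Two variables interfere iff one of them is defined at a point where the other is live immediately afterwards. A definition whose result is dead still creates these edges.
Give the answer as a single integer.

def/use:
  b0: {k,y} / ∅
  b1: {w} / ∅
  b2: {e,q} / ∅
  b3: {q,w,y} / {y}
  b4: {k,r} / ∅
  b5: {k,w} / {k}
  b6: {y} / ∅
  b7: {e,r} / ∅
  b8: {e,r} / ∅

Backward fixpoint:
  b0: in=∅ out={k,y}
  b1: in=∅ out=∅
  b2: in={k,y} out={k,y}
  b3: in={k,y} out={k,y}
  b4: in={y} out={k,y}
  b5: in={k,y} out={k,y}
  b6: in=∅ out=∅
  b7: in=∅ out=∅
  b8: in={k,y} out={k,y}

Interference:
  e↔{k,y}
  k↔{e,q,r,w,y}
  q↔{k,y}
  r↔{k,y}
  w↔{k,y}
  y↔{e,k,q,r,w}

Colouring:
  {e,k,y} pairwise interfere (3-clique) ⇒ χ ≥ 3
  3-colouring: c0={k}  c1={y}  c2={e,q,r,w}
  χ = 3

Answer: 3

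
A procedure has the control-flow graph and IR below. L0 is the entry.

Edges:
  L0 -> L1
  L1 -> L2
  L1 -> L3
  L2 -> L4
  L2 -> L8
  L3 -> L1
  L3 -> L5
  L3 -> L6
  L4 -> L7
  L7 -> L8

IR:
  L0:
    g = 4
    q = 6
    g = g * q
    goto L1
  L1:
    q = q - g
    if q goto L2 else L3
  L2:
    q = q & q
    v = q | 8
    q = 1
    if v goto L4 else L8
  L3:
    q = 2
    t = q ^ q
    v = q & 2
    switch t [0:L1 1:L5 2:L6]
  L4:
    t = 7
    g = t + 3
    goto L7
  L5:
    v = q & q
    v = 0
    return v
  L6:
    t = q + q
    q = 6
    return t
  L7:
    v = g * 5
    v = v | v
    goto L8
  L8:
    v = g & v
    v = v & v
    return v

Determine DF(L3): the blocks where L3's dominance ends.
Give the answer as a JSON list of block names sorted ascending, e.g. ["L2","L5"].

idom tree: L1←L0 L2←L1 L3←L1 L4←L2 L5←L3 L6←L3 L7←L4 L8←L2
Dom∩ at merges:
  L1: preds {L0,L3}: {L0} ∩ {L0,L1,L3} = {L0}; idom=L0
  L8: preds {L2,L7}: {L0,L1,L2} ∩ {L0,L1,L2,L4,L7} = {L0,L1,L2}; idom=L2

DF walk-up:
  join L1 pred L0: · stop@L0
  join L1 pred L3: L3→L1 stop@L0
  join L8 pred L2: · stop@L2
  join L8 pred L7: L7→L4 stop@L2
  L0 → ∅
  L1 → {L1}
  L2 → ∅
  L3 → {L1}
  L4 → {L8}
  L5 → ∅
  L6 → ∅
  L7 → {L8}
  L8 → ∅

DF(L3) = ["L1"]

Answer: ["L1"]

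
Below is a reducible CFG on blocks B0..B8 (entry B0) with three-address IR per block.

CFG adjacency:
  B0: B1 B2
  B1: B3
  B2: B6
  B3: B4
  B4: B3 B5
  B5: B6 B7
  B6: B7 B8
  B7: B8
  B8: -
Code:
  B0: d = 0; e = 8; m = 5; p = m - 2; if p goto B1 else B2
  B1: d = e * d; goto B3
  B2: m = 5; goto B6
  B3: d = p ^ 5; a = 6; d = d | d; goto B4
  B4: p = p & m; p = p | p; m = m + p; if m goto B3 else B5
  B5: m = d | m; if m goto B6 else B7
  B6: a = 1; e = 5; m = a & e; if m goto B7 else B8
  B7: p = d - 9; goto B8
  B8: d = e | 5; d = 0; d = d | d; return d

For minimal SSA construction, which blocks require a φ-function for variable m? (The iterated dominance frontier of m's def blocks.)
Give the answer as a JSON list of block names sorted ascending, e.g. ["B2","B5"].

idom tree: B1←B0 B2←B0 B3←B1 B4←B3 B5←B4 B6←B0 B7←B0 B8←B0
Join-block Dom:
  B3: preds {B1,B4}: {B0,B1} ∩ {B0,B1,B3,B4} = {B0,B1}; idom=B1
  B6: preds {B2,B5}: {B0,B2} ∩ {B0,B1,B3,B4,B5} = {B0}; idom=B0
  B7: preds {B5,B6}: {B0,B1,B3,B4,B5} ∩ {B0,B6} = {B0}; idom=B0
  B8: preds {B6,B7}: {B0,B6} ∩ {B0,B7} = {B0}; idom=B0

DF derivation:
  join B3 pred B1: · stop@B1
  join B3 pred B4: B4→B3 stop@B1
  join B6 pred B2: B2 stop@B0
  join B6 pred B5: B5→B4→B3→B1 stop@B0
  join B7 pred B5: B5→B4→B3→B1 stop@B0
  join B7 pred B6: B6 stop@B0
  join B8 pred B6: B6 stop@B0
  join B8 pred B7: B7 stop@B0
  B0: DF=∅
  B1: DF={B6,B7}
  B2: DF={B6}
  B3: DF={B3,B6,B7}
  B4: DF={B3,B6,B7}
  B5: DF={B6,B7}
  B6: DF={B7,B8}
  B7: DF={B8}
  B8: DF=∅

φ for m: defs {B0,B2,B4,B5,B6}
  DF⁺ = {B3,B6,B7,B8}

Answer: ["B3", "B6", "B7", "B8"]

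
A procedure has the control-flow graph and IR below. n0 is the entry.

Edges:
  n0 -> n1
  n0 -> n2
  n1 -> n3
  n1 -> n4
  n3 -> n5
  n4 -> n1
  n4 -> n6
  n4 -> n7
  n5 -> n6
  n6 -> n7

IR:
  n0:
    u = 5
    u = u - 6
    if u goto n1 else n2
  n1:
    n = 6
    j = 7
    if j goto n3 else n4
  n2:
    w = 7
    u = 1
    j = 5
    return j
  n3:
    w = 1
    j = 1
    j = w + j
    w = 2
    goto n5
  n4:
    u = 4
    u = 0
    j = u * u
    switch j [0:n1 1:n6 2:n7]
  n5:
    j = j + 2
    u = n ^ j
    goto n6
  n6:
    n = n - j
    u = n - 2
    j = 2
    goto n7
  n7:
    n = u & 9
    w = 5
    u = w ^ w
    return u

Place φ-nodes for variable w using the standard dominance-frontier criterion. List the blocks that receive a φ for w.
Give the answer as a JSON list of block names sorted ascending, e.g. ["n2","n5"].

Answer: ["n6", "n7"]

Analysis:
idom tree: n1←n0 n2←n0 n3←n1 n4←n1 n5←n3 n6←n1 n7←n1
Join-block Dom:
  n1: preds {n0,n4}: {n0} ∩ {n0,n1,n4} = {n0}; idom=n0
  n6: preds {n4,n5}: {n0,n1,n4} ∩ {n0,n1,n3,n5} = {n0,n1}; idom=n1
  n7: preds {n4,n6}: {n0,n1,n4} ∩ {n0,n1,n6} = {n0,n1}; idom=n1

DF derivation:
  join n1 pred n0: · stop@n0
  join n1 pred n4: n4→n1 stop@n0
  join n6 pred n4: n4 stop@n1
  join n6 pred n5: n5→n3 stop@n1
  join n7 pred n4: n4 stop@n1
  join n7 pred n6: n6 stop@n1
  DF(n0)=∅
  DF(n1)={n1}
  DF(n2)=∅
  DF(n3)={n6}
  DF(n4)={n1,n6,n7}
  DF(n5)={n6}
  DF(n6)={n7}
  DF(n7)=∅

φ for w: defs {n2,n3,n7}
  DF⁺ = {n6,n7}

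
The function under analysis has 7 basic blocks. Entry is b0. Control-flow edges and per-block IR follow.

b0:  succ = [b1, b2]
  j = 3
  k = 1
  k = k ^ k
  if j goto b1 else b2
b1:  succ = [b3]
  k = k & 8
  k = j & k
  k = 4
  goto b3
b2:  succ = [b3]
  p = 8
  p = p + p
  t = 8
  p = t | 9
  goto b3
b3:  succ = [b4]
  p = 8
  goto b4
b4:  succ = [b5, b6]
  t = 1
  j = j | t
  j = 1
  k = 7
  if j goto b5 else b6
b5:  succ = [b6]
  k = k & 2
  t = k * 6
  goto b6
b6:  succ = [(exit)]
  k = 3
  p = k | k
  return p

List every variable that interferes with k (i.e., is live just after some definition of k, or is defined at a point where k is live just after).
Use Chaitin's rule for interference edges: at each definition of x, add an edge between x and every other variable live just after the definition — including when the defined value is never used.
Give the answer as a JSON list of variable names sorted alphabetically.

Per-block:
  b0: def={j,k} ue=∅
  b1: def={k} ue={j,k}
  b2: def={p,t} ue=∅
  b3: def={p} ue=∅
  b4: def={j,k,t} ue={j}
  b5: def={k,t} ue={k}
  b6: def={k,p} ue=∅

Live sets:
  live b0: ∅→{j,k}
  live b1: {j,k}→{j}
  live b2: {j}→{j}
  live b3: {j}→{j}
  live b4: {j}→{k}
  live b5: {k}→∅
  live b6: ∅→∅

Interfere edges:
  j — {k,p,t}
  k — {j}
  p — {j}
  t — {j}

N(k) = ["j"]

Answer: ["j"]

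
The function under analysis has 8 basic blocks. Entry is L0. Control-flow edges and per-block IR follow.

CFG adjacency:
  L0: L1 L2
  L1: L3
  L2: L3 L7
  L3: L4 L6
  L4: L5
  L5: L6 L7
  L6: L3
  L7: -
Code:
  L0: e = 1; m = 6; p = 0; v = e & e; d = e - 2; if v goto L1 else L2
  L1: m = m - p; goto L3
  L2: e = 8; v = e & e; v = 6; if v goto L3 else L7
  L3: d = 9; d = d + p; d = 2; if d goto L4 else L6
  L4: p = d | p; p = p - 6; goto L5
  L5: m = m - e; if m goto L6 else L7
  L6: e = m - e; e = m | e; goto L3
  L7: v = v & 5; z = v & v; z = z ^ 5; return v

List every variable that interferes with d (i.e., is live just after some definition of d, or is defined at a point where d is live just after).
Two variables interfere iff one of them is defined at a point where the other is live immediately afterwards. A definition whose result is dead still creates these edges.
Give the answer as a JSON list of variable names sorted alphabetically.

Block summaries:
  L0 def {d,e,m,p,v} use ∅
  L1 def {m} use {m,p}
  L2 def {e,v} use ∅
  L3 def {d} use {p}
  L4 def {p} use {d,p}
  L5 def {m} use {e,m}
  L6 def {e} use {e,m}
  L7 def {v,z} use {v}

Backward fixpoint:
  L0 li=∅ lo={e,m,p,v}
  L1 li={e,m,p,v} lo={e,m,p,v}
  L2 li={m,p} lo={e,m,p,v}
  L3 li={e,m,p,v} lo={d,e,m,p,v}
  L4 li={d,e,m,p,v} lo={e,m,p,v}
  L5 li={e,m,p,v} lo={e,m,p,v}
  L6 li={e,m,p,v} lo={e,m,p,v}
  L7 li={v} lo=∅

Interfere edges:
  d↔{e,m,p,v}
  e↔{d,m,p,v}
  m↔{d,e,p,v}
  p↔{d,e,m,v}
  v↔{d,e,m,p,z}
  z↔{v}

N(d) = ["e", "m", "p", "v"]

Answer: ["e", "m", "p", "v"]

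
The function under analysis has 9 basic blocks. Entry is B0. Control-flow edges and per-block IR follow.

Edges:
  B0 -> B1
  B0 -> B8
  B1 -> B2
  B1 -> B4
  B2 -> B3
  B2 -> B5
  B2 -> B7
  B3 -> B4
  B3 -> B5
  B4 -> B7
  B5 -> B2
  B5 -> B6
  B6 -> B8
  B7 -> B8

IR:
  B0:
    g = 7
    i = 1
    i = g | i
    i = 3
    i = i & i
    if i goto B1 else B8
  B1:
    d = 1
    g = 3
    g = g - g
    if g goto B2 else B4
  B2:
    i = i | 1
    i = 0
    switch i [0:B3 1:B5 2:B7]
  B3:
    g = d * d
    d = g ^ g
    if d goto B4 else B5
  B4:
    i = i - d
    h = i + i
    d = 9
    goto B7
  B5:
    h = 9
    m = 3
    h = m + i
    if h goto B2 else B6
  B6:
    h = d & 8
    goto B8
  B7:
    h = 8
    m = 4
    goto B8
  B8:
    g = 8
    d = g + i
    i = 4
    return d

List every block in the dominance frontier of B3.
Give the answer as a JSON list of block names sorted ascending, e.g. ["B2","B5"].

Answer: ["B4", "B5"]

Analysis:
idom tree: B1←B0 B2←B1 B3←B2 B4←B1 B5←B2 B6←B5 B7←B1 B8←B0
Join-block Dom:
  B2: preds {B1,B5}: {B0,B1} ∩ {B0,B1,B2,B5} = {B0,B1}; idom=B1
  B4: preds {B1,B3}: {B0,B1} ∩ {B0,B1,B2,B3} = {B0,B1}; idom=B1
  B5: preds {B2,B3}: {B0,B1,B2} ∩ {B0,B1,B2,B3} = {B0,B1,B2}; idom=B2
  B7: preds {B2,B4}: {B0,B1,B2} ∩ {B0,B1,B4} = {B0,B1}; idom=B1
  B8: preds {B0,B6,B7}: {B0} ∩ {B0,B1,B2,B5,B6} ∩ {B0,B1,B7} = {B0}; idom=B0

DF derivation:
  join B2 pred B1: · stop@B1
  join B2 pred B5: B5→B2 stop@B1
  join B4 pred B1: · stop@B1
  join B4 pred B3: B3→B2 stop@B1
  join B5 pred B2: · stop@B2
  join B5 pred B3: B3 stop@B2
  join B7 pred B2: B2 stop@B1
  join B7 pred B4: B4 stop@B1
  join B8 pred B0: · stop@B0
  join B8 pred B6: B6→B5→B2→B1 stop@B0
  join B8 pred B7: B7→B1 stop@B0
  B0 → ∅
  B1 → {B8}
  B2 → {B2,B4,B7,B8}
  B3 → {B4,B5}
  B4 → {B7}
  B5 → {B2,B8}
  B6 → {B8}
  B7 → {B8}
  B8 → ∅

DF(B3) = ["B4", "B5"]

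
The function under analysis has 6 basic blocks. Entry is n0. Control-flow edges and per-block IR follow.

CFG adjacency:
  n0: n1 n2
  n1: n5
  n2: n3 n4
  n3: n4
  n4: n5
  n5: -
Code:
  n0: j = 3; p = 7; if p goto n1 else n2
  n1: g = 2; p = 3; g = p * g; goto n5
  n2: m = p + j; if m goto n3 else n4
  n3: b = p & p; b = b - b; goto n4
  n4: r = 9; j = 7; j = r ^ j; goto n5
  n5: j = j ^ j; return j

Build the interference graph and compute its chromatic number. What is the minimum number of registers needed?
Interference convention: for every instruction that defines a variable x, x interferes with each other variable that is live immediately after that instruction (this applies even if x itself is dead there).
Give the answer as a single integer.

Answer: 3

Working:
def/use:
  n0 def {j,p} use ∅
  n1 def {g,p} use ∅
  n2 def {m} use {j,p}
  n3 def {b} use {p}
  n4 def {j,r} use ∅
  n5 def {j} use {j}

Live sets:
  live n0: ∅→{j,p}
  live n1: {j}→{j}
  live n2: {j,p}→{p}
  live n3: {p}→∅
  live n4: ∅→{j}
  live n5: {j}→∅

Interfere edges:
  b: ∅
  g: {j,p}
  j: {g,p,r}
  m: {p}
  p: {g,j,m}
  r: {j}

Chromatic number:
  lower bound: {g,j,p} mutually conflict ⇒ χ ≥ 3
  assign b→r0 g→r2 j→r0 m→r0 p→r1 r→r1 — no edge inside a register ⇒ χ ≤ 3
  χ = 3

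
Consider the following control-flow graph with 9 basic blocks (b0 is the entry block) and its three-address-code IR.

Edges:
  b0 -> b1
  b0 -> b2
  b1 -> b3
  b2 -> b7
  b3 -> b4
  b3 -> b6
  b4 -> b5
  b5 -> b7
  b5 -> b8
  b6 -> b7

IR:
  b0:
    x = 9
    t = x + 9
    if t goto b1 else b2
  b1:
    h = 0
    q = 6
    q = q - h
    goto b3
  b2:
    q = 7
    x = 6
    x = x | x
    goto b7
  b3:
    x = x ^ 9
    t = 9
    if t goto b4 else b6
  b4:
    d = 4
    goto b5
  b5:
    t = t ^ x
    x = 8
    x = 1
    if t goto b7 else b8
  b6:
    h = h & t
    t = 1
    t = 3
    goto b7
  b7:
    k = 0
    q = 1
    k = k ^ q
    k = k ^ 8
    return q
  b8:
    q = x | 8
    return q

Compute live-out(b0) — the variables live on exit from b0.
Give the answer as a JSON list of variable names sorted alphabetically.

def/use:
  b0: {t,x} / ∅
  b1: {h,q} / ∅
  b2: {q,x} / ∅
  b3: {t,x} / {x}
  b4: {d} / ∅
  b5: {t,x} / {t,x}
  b6: {h,t} / {h,t}
  b7: {k,q} / ∅
  b8: {q} / {x}

Backward fixpoint:
  live b0: ∅→{x}
  live b1: {x}→{h,x}
  live b2: ∅→∅
  live b3: {h,x}→{h,t,x}
  live b4: {t,x}→{t,x}
  live b5: {t,x}→{x}
  live b6: {h,t}→∅
  live b7: ∅→∅
  live b8: {x}→∅

live-out(b0) = ["x"]

Answer: ["x"]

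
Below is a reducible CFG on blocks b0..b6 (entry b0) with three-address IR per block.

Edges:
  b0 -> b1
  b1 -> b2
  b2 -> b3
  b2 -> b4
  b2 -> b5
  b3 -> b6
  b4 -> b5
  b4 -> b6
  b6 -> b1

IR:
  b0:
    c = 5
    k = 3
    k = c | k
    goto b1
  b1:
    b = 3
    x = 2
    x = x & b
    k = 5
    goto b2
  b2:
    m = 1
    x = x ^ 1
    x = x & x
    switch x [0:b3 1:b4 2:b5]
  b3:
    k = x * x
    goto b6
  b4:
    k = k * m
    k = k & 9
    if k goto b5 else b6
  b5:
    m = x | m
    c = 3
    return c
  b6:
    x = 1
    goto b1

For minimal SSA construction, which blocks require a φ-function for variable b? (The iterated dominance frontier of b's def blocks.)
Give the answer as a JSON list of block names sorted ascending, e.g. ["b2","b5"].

Answer: ["b1"]

Derivation:
idom tree: b1←b0 b2←b1 b3←b2 b4←b2 b5←b2 b6←b2
Dom∩ at merges:
  b1: preds {b0,b6}: {b0} ∩ {b0,b1,b2,b6} = {b0}; idom=b0
  b5: preds {b2,b4}: {b0,b1,b2} ∩ {b0,b1,b2,b4} = {b0,b1,b2}; idom=b2
  b6: preds {b3,b4}: {b0,b1,b2,b3} ∩ {b0,b1,b2,b4} = {b0,b1,b2}; idom=b2

DF walk-up:
  b1←b0: walk · to b0
  b1←b6: walk b6→b2→b1 to b0
  b5←b2: walk · to b2
  b5←b4: walk b4 to b2
  b6←b3: walk b3 to b2
  b6←b4: walk b4 to b2
  b0 → ∅
  b1 → {b1}
  b2 → {b1}
  b3 → {b6}
  b4 → {b5,b6}
  b5 → ∅
  b6 → {b1}

φ for b: defs {b1}
  DF⁺ = {b1}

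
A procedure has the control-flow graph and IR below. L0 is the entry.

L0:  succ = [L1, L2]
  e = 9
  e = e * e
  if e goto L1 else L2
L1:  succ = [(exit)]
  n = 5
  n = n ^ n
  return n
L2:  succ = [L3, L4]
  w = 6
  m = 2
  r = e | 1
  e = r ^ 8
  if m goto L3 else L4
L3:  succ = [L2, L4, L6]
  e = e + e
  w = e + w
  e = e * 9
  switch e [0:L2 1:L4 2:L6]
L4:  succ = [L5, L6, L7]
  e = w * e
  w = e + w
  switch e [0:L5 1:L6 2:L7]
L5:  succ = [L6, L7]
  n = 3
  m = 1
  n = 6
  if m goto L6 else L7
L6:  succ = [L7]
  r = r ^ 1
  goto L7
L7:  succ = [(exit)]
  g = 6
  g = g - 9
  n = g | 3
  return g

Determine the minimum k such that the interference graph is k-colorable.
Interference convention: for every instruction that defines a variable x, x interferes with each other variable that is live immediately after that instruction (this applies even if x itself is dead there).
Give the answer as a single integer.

def/use:
  L0: def={e} ue=∅
  L1: def={n} ue=∅
  L2: def={e,m,r,w} ue={e}
  L3: def={e,w} ue={e,w}
  L4: def={e,w} ue={e,w}
  L5: def={m,n} ue=∅
  L6: def={r} ue={r}
  L7: def={g,n} ue=∅

Live sets:
  live L0: ∅→{e}
  live L1: ∅→∅
  live L2: {e}→{e,r,w}
  live L3: {e,r,w}→{e,r,w}
  live L4: {e,r,w}→{r}
  live L5: {r}→{r}
  live L6: {r}→∅
  live L7: ∅→∅

Interference:
  e↔{m,r,w}
  g↔{n}
  m↔{e,n,r,w}
  n↔{g,m,r}
  r↔{e,m,n,w}
  w↔{e,m,r}

Chromatic number:
  clique {e,m,r,w} ⇒ need ≥ 4
  4-colouring: r0={g,m}  r1={r}  r2={e,n}  r3={w}
  χ = 4

Answer: 4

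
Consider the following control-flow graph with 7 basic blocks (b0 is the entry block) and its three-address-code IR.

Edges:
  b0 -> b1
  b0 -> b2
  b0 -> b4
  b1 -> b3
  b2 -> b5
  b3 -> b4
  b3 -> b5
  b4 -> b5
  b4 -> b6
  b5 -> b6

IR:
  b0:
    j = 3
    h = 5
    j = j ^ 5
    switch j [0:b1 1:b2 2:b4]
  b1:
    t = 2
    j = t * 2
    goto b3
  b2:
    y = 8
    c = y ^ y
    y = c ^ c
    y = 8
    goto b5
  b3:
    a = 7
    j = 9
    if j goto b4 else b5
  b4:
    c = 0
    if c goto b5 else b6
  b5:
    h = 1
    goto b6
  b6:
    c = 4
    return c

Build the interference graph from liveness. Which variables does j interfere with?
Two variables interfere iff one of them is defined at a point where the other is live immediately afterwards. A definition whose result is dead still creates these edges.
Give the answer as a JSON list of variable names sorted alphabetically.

Block summaries:
  b0 def {h,j} use ∅
  b1 def {j,t} use ∅
  b2 def {c,y} use ∅
  b3 def {a,j} use ∅
  b4 def {c} use ∅
  b5 def {h} use ∅
  b6 def {c} use ∅

Liveness:
  live b0: ∅→∅
  live b1: ∅→∅
  live b2: ∅→∅
  live b3: ∅→∅
  live b4: ∅→∅
  live b5: ∅→∅
  live b6: ∅→∅

Interfere edges:
  a — ∅
  c — ∅
  h — {j}
  j — {h}
  t — ∅
  y — ∅

N(j) = ["h"]

Answer: ["h"]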